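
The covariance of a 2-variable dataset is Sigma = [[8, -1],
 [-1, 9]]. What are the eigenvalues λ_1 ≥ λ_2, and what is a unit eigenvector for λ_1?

Step 1 — characteristic polynomial of 2×2 Sigma:
  det(Sigma - λI) = λ² - trace · λ + det = 0.
  trace = 8 + 9 = 17, det = 8·9 - (-1)² = 71.
Step 2 — discriminant:
  Δ = trace² - 4·det = 289 - 284 = 5.
Step 3 — eigenvalues:
  λ = (trace ± √Δ)/2 = (17 ± 2.2361)/2,
  λ_1 = 9.618,  λ_2 = 7.382.

Step 4 — unit eigenvector for λ_1: solve (Sigma - λ_1 I)v = 0. First row:
  (8 - 9.618)·v_x + (-1)·v_y = 0, i.e. (-1.618)·v_x + (-1)·v_y = 0,
  so v ∝ (b, λ_1 - a) = (-1, 1.618); multiply by -1 so the first entry is positive: u = (1, -1.618).
  ||u|| = √((1)² + (-1.618)²) = √(3.618) ≈ 1.9021,
  v_1 = u/||u|| ≈ (0.5257, -0.8507) (||v_1|| = 1).

λ_1 = 9.618,  λ_2 = 7.382;  v_1 ≈ (0.5257, -0.8507)


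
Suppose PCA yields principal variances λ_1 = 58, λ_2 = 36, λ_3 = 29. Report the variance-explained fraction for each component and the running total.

Step 1 — total variance = trace(Sigma) = Σ λ_i = 58 + 36 + 29 = 123.

Step 2 — fraction explained by component i = λ_i / Σ λ:
  PC1: 58/123 = 0.4715
  PC2: 36/123 = 0.2927
  PC3: 29/123 = 0.2358

Step 3 — cumulative fraction after k components = (λ_1 + ... + λ_k) / Σ λ:
  k = 1: 58/123 = 0.4715
  k = 2: (58 + 36)/123 = 94/123 = 0.7642
  k = 3: (58 + 36 + 29)/123 = 123/123 = 1

Summary (fraction, with percent):

explained: PC1 0.4715 (47.15%), PC2 0.2927 (29.27%), PC3 0.2358 (23.58%);  cumulative: 0.4715, 0.7642, 1


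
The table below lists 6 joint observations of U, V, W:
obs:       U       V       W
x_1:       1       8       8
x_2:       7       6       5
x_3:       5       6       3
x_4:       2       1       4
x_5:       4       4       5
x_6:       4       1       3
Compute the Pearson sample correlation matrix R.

Step 1 — column means:
  mean(U) = (1 + 7 + 5 + 2 + 4 + 4) / 6 = 23/6 = 3.8333
  mean(V) = (8 + 6 + 6 + 1 + 4 + 1) / 6 = 26/6 = 4.3333
  mean(W) = (8 + 5 + 3 + 4 + 5 + 3) / 6 = 28/6 = 4.6667

Step 2 — sample variances and covariances s[i,j] = (1/(n-1)) · Σ_k (x_{k,i} - mean_i) · (x_{k,j} - mean_j), with n-1 = 5:
  s[U,U] = ((-2.8333)·(-2.8333) + (3.1667)·(3.1667) + (1.1667)·(1.1667) + (-1.8333)·(-1.8333) + (0.1667)·(0.1667) + (0.1667)·(0.1667)) / 5 = 22.8333/5 = 4.5667
  s[U,V] = ((-2.8333)·(3.6667) + (3.1667)·(1.6667) + (1.1667)·(1.6667) + (-1.8333)·(-3.3333) + (0.1667)·(-0.3333) + (0.1667)·(-3.3333)) / 5 = 2.3333/5 = 0.4667
  s[U,W] = ((-2.8333)·(3.3333) + (3.1667)·(0.3333) + (1.1667)·(-1.6667) + (-1.8333)·(-0.6667) + (0.1667)·(0.3333) + (0.1667)·(-1.6667)) / 5 = -9.3333/5 = -1.8667
  s[V,V] = ((3.6667)·(3.6667) + (1.6667)·(1.6667) + (1.6667)·(1.6667) + (-3.3333)·(-3.3333) + (-0.3333)·(-0.3333) + (-3.3333)·(-3.3333)) / 5 = 41.3333/5 = 8.2667
  s[V,W] = ((3.6667)·(3.3333) + (1.6667)·(0.3333) + (1.6667)·(-1.6667) + (-3.3333)·(-0.6667) + (-0.3333)·(0.3333) + (-3.3333)·(-1.6667)) / 5 = 17.6667/5 = 3.5333
  s[W,W] = ((3.3333)·(3.3333) + (0.3333)·(0.3333) + (-1.6667)·(-1.6667) + (-0.6667)·(-0.6667) + (0.3333)·(0.3333) + (-1.6667)·(-1.6667)) / 5 = 17.3333/5 = 3.4667
  Sample standard deviations s_i = √(s[i,i]):
  s(U) = √(4.5667) = 2.137
  s(V) = √(8.2667) = 2.8752
  s(W) = √(3.4667) = 1.8619

Step 3 — r_{ij} = s_{ij} / (s_i · s_j):
  r[U,U] = 1 (diagonal).
  r[U,V] = 0.4667 / (2.137 · 2.8752) = 0.4667 / 6.1442 = 0.076
  r[U,W] = -1.8667 / (2.137 · 1.8619) = -1.8667 / 3.9788 = -0.4691
  r[V,V] = 1 (diagonal).
  r[V,W] = 3.5333 / (2.8752 · 1.8619) = 3.5333 / 5.3533 = 0.66
  r[W,W] = 1 (diagonal).

R is symmetric with unit diagonal. Assembling:

R = [[1, 0.076, -0.4691],
 [0.076, 1, 0.66],
 [-0.4691, 0.66, 1]]


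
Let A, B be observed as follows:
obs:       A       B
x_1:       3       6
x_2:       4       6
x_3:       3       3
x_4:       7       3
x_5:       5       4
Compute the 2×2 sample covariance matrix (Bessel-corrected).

Step 1 — column means:
  mean(A) = (3 + 4 + 3 + 7 + 5) / 5 = 22/5 = 4.4
  mean(B) = (6 + 6 + 3 + 3 + 4) / 5 = 22/5 = 4.4

Step 2 — sample covariance S[i,j] = (1/(n-1)) · Σ_k (x_{k,i} - mean_i) · (x_{k,j} - mean_j), with n-1 = 4.
  S[A,A] = ((-1.4)·(-1.4) + (-0.4)·(-0.4) + (-1.4)·(-1.4) + (2.6)·(2.6) + (0.6)·(0.6)) / 4 = 11.2/4 = 2.8
  S[A,B] = ((-1.4)·(1.6) + (-0.4)·(1.6) + (-1.4)·(-1.4) + (2.6)·(-1.4) + (0.6)·(-0.4)) / 4 = -4.8/4 = -1.2
  S[B,B] = ((1.6)·(1.6) + (1.6)·(1.6) + (-1.4)·(-1.4) + (-1.4)·(-1.4) + (-0.4)·(-0.4)) / 4 = 9.2/4 = 2.3

S is symmetric (S[j,i] = S[i,j]). Assembling:

S = [[2.8, -1.2],
 [-1.2, 2.3]]


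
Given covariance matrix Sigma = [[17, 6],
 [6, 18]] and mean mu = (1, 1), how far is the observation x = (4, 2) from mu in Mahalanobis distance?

Step 1 — centre the observation: (x - mu) = (3, 1).

Step 2 — invert Sigma. det(Sigma) = 17·18 - (6)² = 270.
  Sigma^{-1} = (1/det) · [[d, -b], [-b, a]] = [[0.0667, -0.0222],
 [-0.0222, 0.063]].

Step 3 — form the quadratic (x - mu)^T · Sigma^{-1} · (x - mu):
  Sigma^{-1} · (x - mu) = (0.1778, -0.0037).
  (x - mu)^T · [Sigma^{-1} · (x - mu)] = (3)·(0.1778) + (1)·(-0.0037) = 0.5296.

Step 4 — take square root: d = √(0.5296) ≈ 0.7278.

d(x, mu) = √(0.5296) ≈ 0.7278


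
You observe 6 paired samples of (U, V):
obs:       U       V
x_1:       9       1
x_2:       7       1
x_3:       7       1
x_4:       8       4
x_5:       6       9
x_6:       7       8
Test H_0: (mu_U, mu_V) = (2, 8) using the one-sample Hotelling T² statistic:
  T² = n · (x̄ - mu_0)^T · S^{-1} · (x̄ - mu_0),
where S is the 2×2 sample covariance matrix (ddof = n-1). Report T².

Step 1 — sample mean vector:
  mean(U) = (9 + 7 + 7 + 8 + 6 + 7) / 6 = 44/6 = 7.3333
  mean(V) = (1 + 1 + 1 + 4 + 9 + 8) / 6 = 24/6 = 4
  x̄ = (7.3333, 4),  deviation x̄ - mu_0 = (7.3333, 4) - (2, 8) = (5.3333, -4).

Step 2 — sample covariance matrix, S[i,j] = (1/(n-1)) · Σ_k (x_{k,i} - mean_i) · (x_{k,j} - mean_j), divisor n-1 = 5:
  S[U,U] = ((1.6667)·(1.6667) + (-0.3333)·(-0.3333) + (-0.3333)·(-0.3333) + (0.6667)·(0.6667) + (-1.3333)·(-1.3333) + (-0.3333)·(-0.3333)) / 5 = 5.3333/5 = 1.0667
  S[U,V] = ((1.6667)·(-3) + (-0.3333)·(-3) + (-0.3333)·(-3) + (0.6667)·(0) + (-1.3333)·(5) + (-0.3333)·(4)) / 5 = -11/5 = -2.2
  S[V,V] = ((-3)·(-3) + (-3)·(-3) + (-3)·(-3) + (0)·(0) + (5)·(5) + (4)·(4)) / 5 = 68/5 = 13.6
  S = [[1.0667, -2.2],
 [-2.2, 13.6]].

Step 3 — invert S. det(S) = 1.0667·13.6 - (-2.2)² = 9.6667.
  S^{-1} = (1/det) · [[d, -b], [-b, a]] = [[1.4069, 0.2276],
 [0.2276, 0.1103]].

Step 4 — quadratic form (x̄ - mu_0)^T · S^{-1} · (x̄ - mu_0):
  S^{-1} · (x̄ - mu_0) = (6.5931, 0.7724),
  (x̄ - mu_0)^T · [...] = (5.3333)·(6.5931) + (-4)·(0.7724) = 32.0736.

Step 5 — scale by n: T² = 6 · 32.0736 = 192.4414.

T² ≈ 192.4414


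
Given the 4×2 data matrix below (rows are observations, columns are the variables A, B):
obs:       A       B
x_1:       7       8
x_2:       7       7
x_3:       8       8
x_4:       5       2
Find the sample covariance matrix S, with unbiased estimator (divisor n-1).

Step 1 — column means:
  mean(A) = (7 + 7 + 8 + 5) / 4 = 27/4 = 6.75
  mean(B) = (8 + 7 + 8 + 2) / 4 = 25/4 = 6.25

Step 2 — sample covariance S[i,j] = (1/(n-1)) · Σ_k (x_{k,i} - mean_i) · (x_{k,j} - mean_j), with n-1 = 3.
  S[A,A] = ((0.25)·(0.25) + (0.25)·(0.25) + (1.25)·(1.25) + (-1.75)·(-1.75)) / 3 = 4.75/3 = 1.5833
  S[A,B] = ((0.25)·(1.75) + (0.25)·(0.75) + (1.25)·(1.75) + (-1.75)·(-4.25)) / 3 = 10.25/3 = 3.4167
  S[B,B] = ((1.75)·(1.75) + (0.75)·(0.75) + (1.75)·(1.75) + (-4.25)·(-4.25)) / 3 = 24.75/3 = 8.25

S is symmetric (S[j,i] = S[i,j]). Assembling:

S = [[1.5833, 3.4167],
 [3.4167, 8.25]]


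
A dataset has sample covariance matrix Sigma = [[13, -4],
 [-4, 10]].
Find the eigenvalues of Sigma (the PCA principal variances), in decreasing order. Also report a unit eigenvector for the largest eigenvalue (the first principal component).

Step 1 — characteristic polynomial of 2×2 Sigma:
  det(Sigma - λI) = λ² - trace · λ + det = 0.
  trace = 13 + 10 = 23, det = 13·10 - (-4)² = 114.
Step 2 — discriminant:
  Δ = trace² - 4·det = 529 - 456 = 73.
Step 3 — eigenvalues:
  λ = (trace ± √Δ)/2 = (23 ± 8.544)/2,
  λ_1 = 15.772,  λ_2 = 7.228.

Step 4 — unit eigenvector for λ_1: solve (Sigma - λ_1 I)v = 0. First row:
  (13 - 15.772)·v_x + (-4)·v_y = 0, i.e. (-2.772)·v_x + (-4)·v_y = 0,
  so v ∝ (b, λ_1 - a) = (-4, 2.772); multiply by -1 so the first entry is positive: u = (4, -2.772).
  ||u|| = √((4)² + (-2.772)²) = √(23.684) ≈ 4.8666,
  v_1 = u/||u|| ≈ (0.8219, -0.5696) (||v_1|| = 1).

λ_1 = 15.772,  λ_2 = 7.228;  v_1 ≈ (0.8219, -0.5696)


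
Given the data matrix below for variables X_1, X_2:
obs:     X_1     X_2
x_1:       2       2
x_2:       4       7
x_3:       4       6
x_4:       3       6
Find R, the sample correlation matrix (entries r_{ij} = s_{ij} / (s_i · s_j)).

Step 1 — column means:
  mean(X_1) = (2 + 4 + 4 + 3) / 4 = 13/4 = 3.25
  mean(X_2) = (2 + 7 + 6 + 6) / 4 = 21/4 = 5.25

Step 2 — sample variances and covariances s[i,j] = (1/(n-1)) · Σ_k (x_{k,i} - mean_i) · (x_{k,j} - mean_j), with n-1 = 3:
  s[X_1,X_1] = ((-1.25)·(-1.25) + (0.75)·(0.75) + (0.75)·(0.75) + (-0.25)·(-0.25)) / 3 = 2.75/3 = 0.9167
  s[X_1,X_2] = ((-1.25)·(-3.25) + (0.75)·(1.75) + (0.75)·(0.75) + (-0.25)·(0.75)) / 3 = 5.75/3 = 1.9167
  s[X_2,X_2] = ((-3.25)·(-3.25) + (1.75)·(1.75) + (0.75)·(0.75) + (0.75)·(0.75)) / 3 = 14.75/3 = 4.9167
  Sample standard deviations s_i = √(s[i,i]):
  s(X_1) = √(0.9167) = 0.9574
  s(X_2) = √(4.9167) = 2.2174

Step 3 — r_{ij} = s_{ij} / (s_i · s_j):
  r[X_1,X_1] = 1 (diagonal).
  r[X_1,X_2] = 1.9167 / (0.9574 · 2.2174) = 1.9167 / 2.123 = 0.9028
  r[X_2,X_2] = 1 (diagonal).

R is symmetric with unit diagonal. Assembling:

R = [[1, 0.9028],
 [0.9028, 1]]


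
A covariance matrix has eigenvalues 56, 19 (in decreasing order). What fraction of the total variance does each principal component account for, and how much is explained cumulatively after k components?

Step 1 — total variance = trace(Sigma) = Σ λ_i = 56 + 19 = 75.

Step 2 — fraction explained by component i = λ_i / Σ λ:
  PC1: 56/75 = 0.7467
  PC2: 19/75 = 0.2533

Step 3 — cumulative fraction after k components = (λ_1 + ... + λ_k) / Σ λ:
  k = 1: 56/75 = 0.7467
  k = 2: (56 + 19)/75 = 75/75 = 1

Summary (fraction, with percent):

explained: PC1 0.7467 (74.67%), PC2 0.2533 (25.33%);  cumulative: 0.7467, 1


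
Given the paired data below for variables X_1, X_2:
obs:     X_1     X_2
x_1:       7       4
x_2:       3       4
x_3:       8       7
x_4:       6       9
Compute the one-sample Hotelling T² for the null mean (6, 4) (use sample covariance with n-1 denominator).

Step 1 — sample mean vector:
  mean(X_1) = (7 + 3 + 8 + 6) / 4 = 24/4 = 6
  mean(X_2) = (4 + 4 + 7 + 9) / 4 = 24/4 = 6
  x̄ = (6, 6),  deviation x̄ - mu_0 = (6, 6) - (6, 4) = (0, 2).

Step 2 — sample covariance matrix, S[i,j] = (1/(n-1)) · Σ_k (x_{k,i} - mean_i) · (x_{k,j} - mean_j), divisor n-1 = 3:
  S[X_1,X_1] = ((1)·(1) + (-3)·(-3) + (2)·(2) + (0)·(0)) / 3 = 14/3 = 4.6667
  S[X_1,X_2] = ((1)·(-2) + (-3)·(-2) + (2)·(1) + (0)·(3)) / 3 = 6/3 = 2
  S[X_2,X_2] = ((-2)·(-2) + (-2)·(-2) + (1)·(1) + (3)·(3)) / 3 = 18/3 = 6
  S = [[4.6667, 2],
 [2, 6]].

Step 3 — invert S. det(S) = 4.6667·6 - (2)² = 24.
  S^{-1} = (1/det) · [[d, -b], [-b, a]] = [[0.25, -0.0833],
 [-0.0833, 0.1944]].

Step 4 — quadratic form (x̄ - mu_0)^T · S^{-1} · (x̄ - mu_0):
  S^{-1} · (x̄ - mu_0) = (-0.1667, 0.3889),
  (x̄ - mu_0)^T · [...] = (0)·(-0.1667) + (2)·(0.3889) = 0.7778.

Step 5 — scale by n: T² = 4 · 0.7778 = 3.1111.

T² ≈ 3.1111


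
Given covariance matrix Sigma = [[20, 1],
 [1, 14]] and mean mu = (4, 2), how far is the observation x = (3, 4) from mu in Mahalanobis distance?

Step 1 — centre the observation: (x - mu) = (-1, 2).

Step 2 — invert Sigma. det(Sigma) = 20·14 - (1)² = 279.
  Sigma^{-1} = (1/det) · [[d, -b], [-b, a]] = [[0.0502, -0.0036],
 [-0.0036, 0.0717]].

Step 3 — form the quadratic (x - mu)^T · Sigma^{-1} · (x - mu):
  Sigma^{-1} · (x - mu) = (-0.0573, 0.147).
  (x - mu)^T · [Sigma^{-1} · (x - mu)] = (-1)·(-0.0573) + (2)·(0.147) = 0.3513.

Step 4 — take square root: d = √(0.3513) ≈ 0.5927.

d(x, mu) = √(0.3513) ≈ 0.5927


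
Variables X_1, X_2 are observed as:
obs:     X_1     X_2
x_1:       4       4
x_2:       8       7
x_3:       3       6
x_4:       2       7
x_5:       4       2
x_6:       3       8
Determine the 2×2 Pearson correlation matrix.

Step 1 — column means:
  mean(X_1) = (4 + 8 + 3 + 2 + 4 + 3) / 6 = 24/6 = 4
  mean(X_2) = (4 + 7 + 6 + 7 + 2 + 8) / 6 = 34/6 = 5.6667

Step 2 — sample variances and covariances s[i,j] = (1/(n-1)) · Σ_k (x_{k,i} - mean_i) · (x_{k,j} - mean_j), with n-1 = 5:
  s[X_1,X_1] = ((0)·(0) + (4)·(4) + (-1)·(-1) + (-2)·(-2) + (0)·(0) + (-1)·(-1)) / 5 = 22/5 = 4.4
  s[X_1,X_2] = ((0)·(-1.6667) + (4)·(1.3333) + (-1)·(0.3333) + (-2)·(1.3333) + (0)·(-3.6667) + (-1)·(2.3333)) / 5 = 0/5 = 0
  s[X_2,X_2] = ((-1.6667)·(-1.6667) + (1.3333)·(1.3333) + (0.3333)·(0.3333) + (1.3333)·(1.3333) + (-3.6667)·(-3.6667) + (2.3333)·(2.3333)) / 5 = 25.3333/5 = 5.0667
  Sample standard deviations s_i = √(s[i,i]):
  s(X_1) = √(4.4) = 2.0976
  s(X_2) = √(5.0667) = 2.2509

Step 3 — r_{ij} = s_{ij} / (s_i · s_j):
  r[X_1,X_1] = 1 (diagonal).
  r[X_1,X_2] = 0 / (2.0976 · 2.2509) = 0 / 4.7216 = 0
  r[X_2,X_2] = 1 (diagonal).

R is symmetric with unit diagonal. Assembling:

R = [[1, 0],
 [0, 1]]


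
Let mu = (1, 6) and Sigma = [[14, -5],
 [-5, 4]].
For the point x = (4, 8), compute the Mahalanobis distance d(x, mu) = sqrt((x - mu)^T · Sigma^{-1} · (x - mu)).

Step 1 — centre the observation: (x - mu) = (3, 2).

Step 2 — invert Sigma. det(Sigma) = 14·4 - (-5)² = 31.
  Sigma^{-1} = (1/det) · [[d, -b], [-b, a]] = [[0.129, 0.1613],
 [0.1613, 0.4516]].

Step 3 — form the quadratic (x - mu)^T · Sigma^{-1} · (x - mu):
  Sigma^{-1} · (x - mu) = (0.7097, 1.3871).
  (x - mu)^T · [Sigma^{-1} · (x - mu)] = (3)·(0.7097) + (2)·(1.3871) = 4.9032.

Step 4 — take square root: d = √(4.9032) ≈ 2.2143.

d(x, mu) = √(4.9032) ≈ 2.2143


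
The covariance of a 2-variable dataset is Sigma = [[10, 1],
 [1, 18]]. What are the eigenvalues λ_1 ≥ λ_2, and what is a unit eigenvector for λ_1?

Step 1 — characteristic polynomial of 2×2 Sigma:
  det(Sigma - λI) = λ² - trace · λ + det = 0.
  trace = 10 + 18 = 28, det = 10·18 - (1)² = 179.
Step 2 — discriminant:
  Δ = trace² - 4·det = 784 - 716 = 68.
Step 3 — eigenvalues:
  λ = (trace ± √Δ)/2 = (28 ± 8.2462)/2,
  λ_1 = 18.1231,  λ_2 = 9.8769.

Step 4 — unit eigenvector for λ_1: solve (Sigma - λ_1 I)v = 0. First row:
  (10 - 18.1231)·v_x + (1)·v_y = 0, i.e. (-8.1231)·v_x + (1)·v_y = 0,
  so v ∝ (b, λ_1 - a) = (1, 8.1231) = u.
  ||u|| = √((1)² + (8.1231)²) = √(66.9848) ≈ 8.1844,
  v_1 = u/||u|| ≈ (0.1222, 0.9925) (||v_1|| = 1).

λ_1 = 18.1231,  λ_2 = 9.8769;  v_1 ≈ (0.1222, 0.9925)


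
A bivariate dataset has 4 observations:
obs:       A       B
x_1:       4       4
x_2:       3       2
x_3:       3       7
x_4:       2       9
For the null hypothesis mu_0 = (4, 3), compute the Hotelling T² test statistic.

Step 1 — sample mean vector:
  mean(A) = (4 + 3 + 3 + 2) / 4 = 12/4 = 3
  mean(B) = (4 + 2 + 7 + 9) / 4 = 22/4 = 5.5
  x̄ = (3, 5.5),  deviation x̄ - mu_0 = (3, 5.5) - (4, 3) = (-1, 2.5).

Step 2 — sample covariance matrix, S[i,j] = (1/(n-1)) · Σ_k (x_{k,i} - mean_i) · (x_{k,j} - mean_j), divisor n-1 = 3:
  S[A,A] = ((1)·(1) + (0)·(0) + (0)·(0) + (-1)·(-1)) / 3 = 2/3 = 0.6667
  S[A,B] = ((1)·(-1.5) + (0)·(-3.5) + (0)·(1.5) + (-1)·(3.5)) / 3 = -5/3 = -1.6667
  S[B,B] = ((-1.5)·(-1.5) + (-3.5)·(-3.5) + (1.5)·(1.5) + (3.5)·(3.5)) / 3 = 29/3 = 9.6667
  S = [[0.6667, -1.6667],
 [-1.6667, 9.6667]].

Step 3 — invert S. det(S) = 0.6667·9.6667 - (-1.6667)² = 3.6667.
  S^{-1} = (1/det) · [[d, -b], [-b, a]] = [[2.6364, 0.4545],
 [0.4545, 0.1818]].

Step 4 — quadratic form (x̄ - mu_0)^T · S^{-1} · (x̄ - mu_0):
  S^{-1} · (x̄ - mu_0) = (-1.5, 0),
  (x̄ - mu_0)^T · [...] = (-1)·(-1.5) + (2.5)·(0) = 1.5.

Step 5 — scale by n: T² = 4 · 1.5 = 6.

T² ≈ 6


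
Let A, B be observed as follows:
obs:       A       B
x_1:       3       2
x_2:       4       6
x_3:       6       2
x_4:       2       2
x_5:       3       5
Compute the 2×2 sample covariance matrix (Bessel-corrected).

Step 1 — column means:
  mean(A) = (3 + 4 + 6 + 2 + 3) / 5 = 18/5 = 3.6
  mean(B) = (2 + 6 + 2 + 2 + 5) / 5 = 17/5 = 3.4

Step 2 — sample covariance S[i,j] = (1/(n-1)) · Σ_k (x_{k,i} - mean_i) · (x_{k,j} - mean_j), with n-1 = 4.
  S[A,A] = ((-0.6)·(-0.6) + (0.4)·(0.4) + (2.4)·(2.4) + (-1.6)·(-1.6) + (-0.6)·(-0.6)) / 4 = 9.2/4 = 2.3
  S[A,B] = ((-0.6)·(-1.4) + (0.4)·(2.6) + (2.4)·(-1.4) + (-1.6)·(-1.4) + (-0.6)·(1.6)) / 4 = -0.2/4 = -0.05
  S[B,B] = ((-1.4)·(-1.4) + (2.6)·(2.6) + (-1.4)·(-1.4) + (-1.4)·(-1.4) + (1.6)·(1.6)) / 4 = 15.2/4 = 3.8

S is symmetric (S[j,i] = S[i,j]). Assembling:

S = [[2.3, -0.05],
 [-0.05, 3.8]]


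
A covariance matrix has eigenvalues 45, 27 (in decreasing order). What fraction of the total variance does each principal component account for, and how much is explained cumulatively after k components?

Step 1 — total variance = trace(Sigma) = Σ λ_i = 45 + 27 = 72.

Step 2 — fraction explained by component i = λ_i / Σ λ:
  PC1: 45/72 = 0.625
  PC2: 27/72 = 0.375

Step 3 — cumulative fraction after k components = (λ_1 + ... + λ_k) / Σ λ:
  k = 1: 45/72 = 0.625
  k = 2: (45 + 27)/72 = 72/72 = 1

Summary (fraction, with percent):

explained: PC1 0.625 (62.5%), PC2 0.375 (37.5%);  cumulative: 0.625, 1


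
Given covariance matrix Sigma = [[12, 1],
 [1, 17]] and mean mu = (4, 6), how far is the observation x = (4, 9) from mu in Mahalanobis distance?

Step 1 — centre the observation: (x - mu) = (0, 3).

Step 2 — invert Sigma. det(Sigma) = 12·17 - (1)² = 203.
  Sigma^{-1} = (1/det) · [[d, -b], [-b, a]] = [[0.0837, -0.0049],
 [-0.0049, 0.0591]].

Step 3 — form the quadratic (x - mu)^T · Sigma^{-1} · (x - mu):
  Sigma^{-1} · (x - mu) = (-0.0148, 0.1773).
  (x - mu)^T · [Sigma^{-1} · (x - mu)] = (0)·(-0.0148) + (3)·(0.1773) = 0.532.

Step 4 — take square root: d = √(0.532) ≈ 0.7294.

d(x, mu) = √(0.532) ≈ 0.7294


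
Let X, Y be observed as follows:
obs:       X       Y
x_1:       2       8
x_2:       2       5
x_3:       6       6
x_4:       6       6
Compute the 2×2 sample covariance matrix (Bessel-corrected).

Step 1 — column means:
  mean(X) = (2 + 2 + 6 + 6) / 4 = 16/4 = 4
  mean(Y) = (8 + 5 + 6 + 6) / 4 = 25/4 = 6.25

Step 2 — sample covariance S[i,j] = (1/(n-1)) · Σ_k (x_{k,i} - mean_i) · (x_{k,j} - mean_j), with n-1 = 3.
  S[X,X] = ((-2)·(-2) + (-2)·(-2) + (2)·(2) + (2)·(2)) / 3 = 16/3 = 5.3333
  S[X,Y] = ((-2)·(1.75) + (-2)·(-1.25) + (2)·(-0.25) + (2)·(-0.25)) / 3 = -2/3 = -0.6667
  S[Y,Y] = ((1.75)·(1.75) + (-1.25)·(-1.25) + (-0.25)·(-0.25) + (-0.25)·(-0.25)) / 3 = 4.75/3 = 1.5833

S is symmetric (S[j,i] = S[i,j]). Assembling:

S = [[5.3333, -0.6667],
 [-0.6667, 1.5833]]


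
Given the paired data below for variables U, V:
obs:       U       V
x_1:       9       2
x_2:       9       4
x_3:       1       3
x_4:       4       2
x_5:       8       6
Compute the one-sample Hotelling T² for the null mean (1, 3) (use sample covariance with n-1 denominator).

Step 1 — sample mean vector:
  mean(U) = (9 + 9 + 1 + 4 + 8) / 5 = 31/5 = 6.2
  mean(V) = (2 + 4 + 3 + 2 + 6) / 5 = 17/5 = 3.4
  x̄ = (6.2, 3.4),  deviation x̄ - mu_0 = (6.2, 3.4) - (1, 3) = (5.2, 0.4).

Step 2 — sample covariance matrix, S[i,j] = (1/(n-1)) · Σ_k (x_{k,i} - mean_i) · (x_{k,j} - mean_j), divisor n-1 = 4:
  S[U,U] = ((2.8)·(2.8) + (2.8)·(2.8) + (-5.2)·(-5.2) + (-2.2)·(-2.2) + (1.8)·(1.8)) / 4 = 50.8/4 = 12.7
  S[U,V] = ((2.8)·(-1.4) + (2.8)·(0.6) + (-5.2)·(-0.4) + (-2.2)·(-1.4) + (1.8)·(2.6)) / 4 = 7.6/4 = 1.9
  S[V,V] = ((-1.4)·(-1.4) + (0.6)·(0.6) + (-0.4)·(-0.4) + (-1.4)·(-1.4) + (2.6)·(2.6)) / 4 = 11.2/4 = 2.8
  S = [[12.7, 1.9],
 [1.9, 2.8]].

Step 3 — invert S. det(S) = 12.7·2.8 - (1.9)² = 31.95.
  S^{-1} = (1/det) · [[d, -b], [-b, a]] = [[0.0876, -0.0595],
 [-0.0595, 0.3975]].

Step 4 — quadratic form (x̄ - mu_0)^T · S^{-1} · (x̄ - mu_0):
  S^{-1} · (x̄ - mu_0) = (0.4319, -0.1502),
  (x̄ - mu_0)^T · [...] = (5.2)·(0.4319) + (0.4)·(-0.1502) = 2.1859.

Step 5 — scale by n: T² = 5 · 2.1859 = 10.9296.

T² ≈ 10.9296


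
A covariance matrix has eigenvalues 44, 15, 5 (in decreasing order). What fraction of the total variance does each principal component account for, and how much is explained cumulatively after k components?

Step 1 — total variance = trace(Sigma) = Σ λ_i = 44 + 15 + 5 = 64.

Step 2 — fraction explained by component i = λ_i / Σ λ:
  PC1: 44/64 = 0.6875
  PC2: 15/64 = 0.2344
  PC3: 5/64 = 0.0781

Step 3 — cumulative fraction after k components = (λ_1 + ... + λ_k) / Σ λ:
  k = 1: 44/64 = 0.6875
  k = 2: (44 + 15)/64 = 59/64 = 0.9219
  k = 3: (44 + 15 + 5)/64 = 64/64 = 1

Summary (fraction, with percent):

explained: PC1 0.6875 (68.75%), PC2 0.2344 (23.44%), PC3 0.0781 (7.81%);  cumulative: 0.6875, 0.9219, 1


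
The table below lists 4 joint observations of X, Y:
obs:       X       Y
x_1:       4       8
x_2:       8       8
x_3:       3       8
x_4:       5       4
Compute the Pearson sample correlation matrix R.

Step 1 — column means:
  mean(X) = (4 + 8 + 3 + 5) / 4 = 20/4 = 5
  mean(Y) = (8 + 8 + 8 + 4) / 4 = 28/4 = 7

Step 2 — sample variances and covariances s[i,j] = (1/(n-1)) · Σ_k (x_{k,i} - mean_i) · (x_{k,j} - mean_j), with n-1 = 3:
  s[X,X] = ((-1)·(-1) + (3)·(3) + (-2)·(-2) + (0)·(0)) / 3 = 14/3 = 4.6667
  s[X,Y] = ((-1)·(1) + (3)·(1) + (-2)·(1) + (0)·(-3)) / 3 = 0/3 = 0
  s[Y,Y] = ((1)·(1) + (1)·(1) + (1)·(1) + (-3)·(-3)) / 3 = 12/3 = 4
  Sample standard deviations s_i = √(s[i,i]):
  s(X) = √(4.6667) = 2.1602
  s(Y) = √(4) = 2

Step 3 — r_{ij} = s_{ij} / (s_i · s_j):
  r[X,X] = 1 (diagonal).
  r[X,Y] = 0 / (2.1602 · 2) = 0 / 4.3205 = 0
  r[Y,Y] = 1 (diagonal).

R is symmetric with unit diagonal. Assembling:

R = [[1, 0],
 [0, 1]]


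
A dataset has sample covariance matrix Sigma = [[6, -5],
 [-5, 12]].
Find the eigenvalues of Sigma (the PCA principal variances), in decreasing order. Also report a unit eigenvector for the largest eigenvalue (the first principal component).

Step 1 — characteristic polynomial of 2×2 Sigma:
  det(Sigma - λI) = λ² - trace · λ + det = 0.
  trace = 6 + 12 = 18, det = 6·12 - (-5)² = 47.
Step 2 — discriminant:
  Δ = trace² - 4·det = 324 - 188 = 136.
Step 3 — eigenvalues:
  λ = (trace ± √Δ)/2 = (18 ± 11.6619)/2,
  λ_1 = 14.831,  λ_2 = 3.169.

Step 4 — unit eigenvector for λ_1: solve (Sigma - λ_1 I)v = 0. First row:
  (6 - 14.831)·v_x + (-5)·v_y = 0, i.e. (-8.831)·v_x + (-5)·v_y = 0,
  so v ∝ (b, λ_1 - a) = (-5, 8.831); multiply by -1 so the first entry is positive: u = (5, -8.831).
  ||u|| = √((5)² + (-8.831)²) = √(102.9857) ≈ 10.1482,
  v_1 = u/||u|| ≈ (0.4927, -0.8702) (||v_1|| = 1).

λ_1 = 14.831,  λ_2 = 3.169;  v_1 ≈ (0.4927, -0.8702)


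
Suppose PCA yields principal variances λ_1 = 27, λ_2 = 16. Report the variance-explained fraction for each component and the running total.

Step 1 — total variance = trace(Sigma) = Σ λ_i = 27 + 16 = 43.

Step 2 — fraction explained by component i = λ_i / Σ λ:
  PC1: 27/43 = 0.6279
  PC2: 16/43 = 0.3721

Step 3 — cumulative fraction after k components = (λ_1 + ... + λ_k) / Σ λ:
  k = 1: 27/43 = 0.6279
  k = 2: (27 + 16)/43 = 43/43 = 1

Summary (fraction, with percent):

explained: PC1 0.6279 (62.79%), PC2 0.3721 (37.21%);  cumulative: 0.6279, 1


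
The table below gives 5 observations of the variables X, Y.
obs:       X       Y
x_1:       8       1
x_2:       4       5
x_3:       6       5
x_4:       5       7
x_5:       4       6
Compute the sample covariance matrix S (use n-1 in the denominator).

Step 1 — column means:
  mean(X) = (8 + 4 + 6 + 5 + 4) / 5 = 27/5 = 5.4
  mean(Y) = (1 + 5 + 5 + 7 + 6) / 5 = 24/5 = 4.8

Step 2 — sample covariance S[i,j] = (1/(n-1)) · Σ_k (x_{k,i} - mean_i) · (x_{k,j} - mean_j), with n-1 = 4.
  S[X,X] = ((2.6)·(2.6) + (-1.4)·(-1.4) + (0.6)·(0.6) + (-0.4)·(-0.4) + (-1.4)·(-1.4)) / 4 = 11.2/4 = 2.8
  S[X,Y] = ((2.6)·(-3.8) + (-1.4)·(0.2) + (0.6)·(0.2) + (-0.4)·(2.2) + (-1.4)·(1.2)) / 4 = -12.6/4 = -3.15
  S[Y,Y] = ((-3.8)·(-3.8) + (0.2)·(0.2) + (0.2)·(0.2) + (2.2)·(2.2) + (1.2)·(1.2)) / 4 = 20.8/4 = 5.2

S is symmetric (S[j,i] = S[i,j]). Assembling:

S = [[2.8, -3.15],
 [-3.15, 5.2]]


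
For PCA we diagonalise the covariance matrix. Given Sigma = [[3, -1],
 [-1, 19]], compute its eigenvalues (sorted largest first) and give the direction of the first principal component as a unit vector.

Step 1 — characteristic polynomial of 2×2 Sigma:
  det(Sigma - λI) = λ² - trace · λ + det = 0.
  trace = 3 + 19 = 22, det = 3·19 - (-1)² = 56.
Step 2 — discriminant:
  Δ = trace² - 4·det = 484 - 224 = 260.
Step 3 — eigenvalues:
  λ = (trace ± √Δ)/2 = (22 ± 16.1245)/2,
  λ_1 = 19.0623,  λ_2 = 2.9377.

Step 4 — unit eigenvector for λ_1: solve (Sigma - λ_1 I)v = 0. First row:
  (3 - 19.0623)·v_x + (-1)·v_y = 0, i.e. (-16.0623)·v_x + (-1)·v_y = 0,
  so v ∝ (b, λ_1 - a) = (-1, 16.0623); multiply by -1 so the first entry is positive: u = (1, -16.0623).
  ||u|| = √((1)² + (-16.0623)²) = √(258.9961) ≈ 16.0934,
  v_1 = u/||u|| ≈ (0.0621, -0.9981) (||v_1|| = 1).

λ_1 = 19.0623,  λ_2 = 2.9377;  v_1 ≈ (0.0621, -0.9981)


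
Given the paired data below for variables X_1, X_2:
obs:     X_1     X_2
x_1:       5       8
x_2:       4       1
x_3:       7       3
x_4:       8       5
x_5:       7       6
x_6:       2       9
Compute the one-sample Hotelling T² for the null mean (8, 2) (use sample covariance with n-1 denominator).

Step 1 — sample mean vector:
  mean(X_1) = (5 + 4 + 7 + 8 + 7 + 2) / 6 = 33/6 = 5.5
  mean(X_2) = (8 + 1 + 3 + 5 + 6 + 9) / 6 = 32/6 = 5.3333
  x̄ = (5.5, 5.3333),  deviation x̄ - mu_0 = (5.5, 5.3333) - (8, 2) = (-2.5, 3.3333).

Step 2 — sample covariance matrix, S[i,j] = (1/(n-1)) · Σ_k (x_{k,i} - mean_i) · (x_{k,j} - mean_j), divisor n-1 = 5:
  S[X_1,X_1] = ((-0.5)·(-0.5) + (-1.5)·(-1.5) + (1.5)·(1.5) + (2.5)·(2.5) + (1.5)·(1.5) + (-3.5)·(-3.5)) / 5 = 25.5/5 = 5.1
  S[X_1,X_2] = ((-0.5)·(2.6667) + (-1.5)·(-4.3333) + (1.5)·(-2.3333) + (2.5)·(-0.3333) + (1.5)·(0.6667) + (-3.5)·(3.6667)) / 5 = -11/5 = -2.2
  S[X_2,X_2] = ((2.6667)·(2.6667) + (-4.3333)·(-4.3333) + (-2.3333)·(-2.3333) + (-0.3333)·(-0.3333) + (0.6667)·(0.6667) + (3.6667)·(3.6667)) / 5 = 45.3333/5 = 9.0667
  S = [[5.1, -2.2],
 [-2.2, 9.0667]].

Step 3 — invert S. det(S) = 5.1·9.0667 - (-2.2)² = 41.4.
  S^{-1} = (1/det) · [[d, -b], [-b, a]] = [[0.219, 0.0531],
 [0.0531, 0.1232]].

Step 4 — quadratic form (x̄ - mu_0)^T · S^{-1} · (x̄ - mu_0):
  S^{-1} · (x̄ - mu_0) = (-0.3704, 0.2778),
  (x̄ - mu_0)^T · [...] = (-2.5)·(-0.3704) + (3.3333)·(0.2778) = 1.8519.

Step 5 — scale by n: T² = 6 · 1.8519 = 11.1111.

T² ≈ 11.1111


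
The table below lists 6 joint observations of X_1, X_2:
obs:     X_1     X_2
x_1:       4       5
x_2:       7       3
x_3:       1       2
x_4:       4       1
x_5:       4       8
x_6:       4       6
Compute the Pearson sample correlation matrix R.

Step 1 — column means:
  mean(X_1) = (4 + 7 + 1 + 4 + 4 + 4) / 6 = 24/6 = 4
  mean(X_2) = (5 + 3 + 2 + 1 + 8 + 6) / 6 = 25/6 = 4.1667

Step 2 — sample variances and covariances s[i,j] = (1/(n-1)) · Σ_k (x_{k,i} - mean_i) · (x_{k,j} - mean_j), with n-1 = 5:
  s[X_1,X_1] = ((0)·(0) + (3)·(3) + (-3)·(-3) + (0)·(0) + (0)·(0) + (0)·(0)) / 5 = 18/5 = 3.6
  s[X_1,X_2] = ((0)·(0.8333) + (3)·(-1.1667) + (-3)·(-2.1667) + (0)·(-3.1667) + (0)·(3.8333) + (0)·(1.8333)) / 5 = 3/5 = 0.6
  s[X_2,X_2] = ((0.8333)·(0.8333) + (-1.1667)·(-1.1667) + (-2.1667)·(-2.1667) + (-3.1667)·(-3.1667) + (3.8333)·(3.8333) + (1.8333)·(1.8333)) / 5 = 34.8333/5 = 6.9667
  Sample standard deviations s_i = √(s[i,i]):
  s(X_1) = √(3.6) = 1.8974
  s(X_2) = √(6.9667) = 2.6394

Step 3 — r_{ij} = s_{ij} / (s_i · s_j):
  r[X_1,X_1] = 1 (diagonal).
  r[X_1,X_2] = 0.6 / (1.8974 · 2.6394) = 0.6 / 5.008 = 0.1198
  r[X_2,X_2] = 1 (diagonal).

R is symmetric with unit diagonal. Assembling:

R = [[1, 0.1198],
 [0.1198, 1]]


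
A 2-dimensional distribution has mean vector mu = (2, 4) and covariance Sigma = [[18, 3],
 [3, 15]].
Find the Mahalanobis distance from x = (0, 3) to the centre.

Step 1 — centre the observation: (x - mu) = (-2, -1).

Step 2 — invert Sigma. det(Sigma) = 18·15 - (3)² = 261.
  Sigma^{-1} = (1/det) · [[d, -b], [-b, a]] = [[0.0575, -0.0115],
 [-0.0115, 0.069]].

Step 3 — form the quadratic (x - mu)^T · Sigma^{-1} · (x - mu):
  Sigma^{-1} · (x - mu) = (-0.1034, -0.046).
  (x - mu)^T · [Sigma^{-1} · (x - mu)] = (-2)·(-0.1034) + (-1)·(-0.046) = 0.2529.

Step 4 — take square root: d = √(0.2529) ≈ 0.5029.

d(x, mu) = √(0.2529) ≈ 0.5029


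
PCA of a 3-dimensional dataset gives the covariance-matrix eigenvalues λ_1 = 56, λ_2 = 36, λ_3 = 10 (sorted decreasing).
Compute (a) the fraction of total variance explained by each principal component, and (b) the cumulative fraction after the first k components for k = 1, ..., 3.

Step 1 — total variance = trace(Sigma) = Σ λ_i = 56 + 36 + 10 = 102.

Step 2 — fraction explained by component i = λ_i / Σ λ:
  PC1: 56/102 = 0.549
  PC2: 36/102 = 0.3529
  PC3: 10/102 = 0.098

Step 3 — cumulative fraction after k components = (λ_1 + ... + λ_k) / Σ λ:
  k = 1: 56/102 = 0.549
  k = 2: (56 + 36)/102 = 92/102 = 0.902
  k = 3: (56 + 36 + 10)/102 = 102/102 = 1

Summary (fraction, with percent):

explained: PC1 0.549 (54.9%), PC2 0.3529 (35.29%), PC3 0.098 (9.8%);  cumulative: 0.549, 0.902, 1


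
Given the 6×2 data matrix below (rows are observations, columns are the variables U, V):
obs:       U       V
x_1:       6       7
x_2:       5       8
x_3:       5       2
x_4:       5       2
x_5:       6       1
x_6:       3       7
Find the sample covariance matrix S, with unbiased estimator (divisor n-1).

Step 1 — column means:
  mean(U) = (6 + 5 + 5 + 5 + 6 + 3) / 6 = 30/6 = 5
  mean(V) = (7 + 8 + 2 + 2 + 1 + 7) / 6 = 27/6 = 4.5

Step 2 — sample covariance S[i,j] = (1/(n-1)) · Σ_k (x_{k,i} - mean_i) · (x_{k,j} - mean_j), with n-1 = 5.
  S[U,U] = ((1)·(1) + (0)·(0) + (0)·(0) + (0)·(0) + (1)·(1) + (-2)·(-2)) / 5 = 6/5 = 1.2
  S[U,V] = ((1)·(2.5) + (0)·(3.5) + (0)·(-2.5) + (0)·(-2.5) + (1)·(-3.5) + (-2)·(2.5)) / 5 = -6/5 = -1.2
  S[V,V] = ((2.5)·(2.5) + (3.5)·(3.5) + (-2.5)·(-2.5) + (-2.5)·(-2.5) + (-3.5)·(-3.5) + (2.5)·(2.5)) / 5 = 49.5/5 = 9.9

S is symmetric (S[j,i] = S[i,j]). Assembling:

S = [[1.2, -1.2],
 [-1.2, 9.9]]


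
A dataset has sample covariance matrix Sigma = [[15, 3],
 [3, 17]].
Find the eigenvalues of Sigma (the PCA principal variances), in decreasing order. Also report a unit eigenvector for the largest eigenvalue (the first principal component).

Step 1 — characteristic polynomial of 2×2 Sigma:
  det(Sigma - λI) = λ² - trace · λ + det = 0.
  trace = 15 + 17 = 32, det = 15·17 - (3)² = 246.
Step 2 — discriminant:
  Δ = trace² - 4·det = 1024 - 984 = 40.
Step 3 — eigenvalues:
  λ = (trace ± √Δ)/2 = (32 ± 6.3246)/2,
  λ_1 = 19.1623,  λ_2 = 12.8377.

Step 4 — unit eigenvector for λ_1: solve (Sigma - λ_1 I)v = 0. First row:
  (15 - 19.1623)·v_x + (3)·v_y = 0, i.e. (-4.1623)·v_x + (3)·v_y = 0,
  so v ∝ (b, λ_1 - a) = (3, 4.1623) = u.
  ||u|| = √((3)² + (4.1623)²) = √(26.3246) ≈ 5.1307,
  v_1 = u/||u|| ≈ (0.5847, 0.8112) (||v_1|| = 1).

λ_1 = 19.1623,  λ_2 = 12.8377;  v_1 ≈ (0.5847, 0.8112)


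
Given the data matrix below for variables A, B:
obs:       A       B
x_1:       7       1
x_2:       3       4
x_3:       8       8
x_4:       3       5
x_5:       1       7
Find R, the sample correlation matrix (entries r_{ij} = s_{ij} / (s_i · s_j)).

Step 1 — column means:
  mean(A) = (7 + 3 + 8 + 3 + 1) / 5 = 22/5 = 4.4
  mean(B) = (1 + 4 + 8 + 5 + 7) / 5 = 25/5 = 5

Step 2 — sample variances and covariances s[i,j] = (1/(n-1)) · Σ_k (x_{k,i} - mean_i) · (x_{k,j} - mean_j), with n-1 = 4:
  s[A,A] = ((2.6)·(2.6) + (-1.4)·(-1.4) + (3.6)·(3.6) + (-1.4)·(-1.4) + (-3.4)·(-3.4)) / 4 = 35.2/4 = 8.8
  s[A,B] = ((2.6)·(-4) + (-1.4)·(-1) + (3.6)·(3) + (-1.4)·(0) + (-3.4)·(2)) / 4 = -5/4 = -1.25
  s[B,B] = ((-4)·(-4) + (-1)·(-1) + (3)·(3) + (0)·(0) + (2)·(2)) / 4 = 30/4 = 7.5
  Sample standard deviations s_i = √(s[i,i]):
  s(A) = √(8.8) = 2.9665
  s(B) = √(7.5) = 2.7386

Step 3 — r_{ij} = s_{ij} / (s_i · s_j):
  r[A,A] = 1 (diagonal).
  r[A,B] = -1.25 / (2.9665 · 2.7386) = -1.25 / 8.124 = -0.1539
  r[B,B] = 1 (diagonal).

R is symmetric with unit diagonal. Assembling:

R = [[1, -0.1539],
 [-0.1539, 1]]


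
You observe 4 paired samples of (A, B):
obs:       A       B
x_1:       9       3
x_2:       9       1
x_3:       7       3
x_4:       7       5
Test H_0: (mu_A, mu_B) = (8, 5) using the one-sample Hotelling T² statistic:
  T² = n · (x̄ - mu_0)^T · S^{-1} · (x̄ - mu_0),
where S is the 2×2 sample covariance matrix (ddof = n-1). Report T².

Step 1 — sample mean vector:
  mean(A) = (9 + 9 + 7 + 7) / 4 = 32/4 = 8
  mean(B) = (3 + 1 + 3 + 5) / 4 = 12/4 = 3
  x̄ = (8, 3),  deviation x̄ - mu_0 = (8, 3) - (8, 5) = (0, -2).

Step 2 — sample covariance matrix, S[i,j] = (1/(n-1)) · Σ_k (x_{k,i} - mean_i) · (x_{k,j} - mean_j), divisor n-1 = 3:
  S[A,A] = ((1)·(1) + (1)·(1) + (-1)·(-1) + (-1)·(-1)) / 3 = 4/3 = 1.3333
  S[A,B] = ((1)·(0) + (1)·(-2) + (-1)·(0) + (-1)·(2)) / 3 = -4/3 = -1.3333
  S[B,B] = ((0)·(0) + (-2)·(-2) + (0)·(0) + (2)·(2)) / 3 = 8/3 = 2.6667
  S = [[1.3333, -1.3333],
 [-1.3333, 2.6667]].

Step 3 — invert S. det(S) = 1.3333·2.6667 - (-1.3333)² = 1.7778.
  S^{-1} = (1/det) · [[d, -b], [-b, a]] = [[1.5, 0.75],
 [0.75, 0.75]].

Step 4 — quadratic form (x̄ - mu_0)^T · S^{-1} · (x̄ - mu_0):
  S^{-1} · (x̄ - mu_0) = (-1.5, -1.5),
  (x̄ - mu_0)^T · [...] = (0)·(-1.5) + (-2)·(-1.5) = 3.

Step 5 — scale by n: T² = 4 · 3 = 12.

T² ≈ 12


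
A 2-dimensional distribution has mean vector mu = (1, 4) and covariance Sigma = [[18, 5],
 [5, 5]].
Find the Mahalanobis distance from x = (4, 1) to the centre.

Step 1 — centre the observation: (x - mu) = (3, -3).

Step 2 — invert Sigma. det(Sigma) = 18·5 - (5)² = 65.
  Sigma^{-1} = (1/det) · [[d, -b], [-b, a]] = [[0.0769, -0.0769],
 [-0.0769, 0.2769]].

Step 3 — form the quadratic (x - mu)^T · Sigma^{-1} · (x - mu):
  Sigma^{-1} · (x - mu) = (0.4615, -1.0615).
  (x - mu)^T · [Sigma^{-1} · (x - mu)] = (3)·(0.4615) + (-3)·(-1.0615) = 4.5692.

Step 4 — take square root: d = √(4.5692) ≈ 2.1376.

d(x, mu) = √(4.5692) ≈ 2.1376


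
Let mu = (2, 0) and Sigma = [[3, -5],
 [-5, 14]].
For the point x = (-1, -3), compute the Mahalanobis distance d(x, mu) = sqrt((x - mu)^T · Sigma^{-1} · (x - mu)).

Step 1 — centre the observation: (x - mu) = (-3, -3).

Step 2 — invert Sigma. det(Sigma) = 3·14 - (-5)² = 17.
  Sigma^{-1} = (1/det) · [[d, -b], [-b, a]] = [[0.8235, 0.2941],
 [0.2941, 0.1765]].

Step 3 — form the quadratic (x - mu)^T · Sigma^{-1} · (x - mu):
  Sigma^{-1} · (x - mu) = (-3.3529, -1.4118).
  (x - mu)^T · [Sigma^{-1} · (x - mu)] = (-3)·(-3.3529) + (-3)·(-1.4118) = 14.2941.

Step 4 — take square root: d = √(14.2941) ≈ 3.7808.

d(x, mu) = √(14.2941) ≈ 3.7808


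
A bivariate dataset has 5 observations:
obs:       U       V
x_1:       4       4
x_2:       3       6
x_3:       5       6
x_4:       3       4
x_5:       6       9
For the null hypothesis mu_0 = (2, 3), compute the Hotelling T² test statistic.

Step 1 — sample mean vector:
  mean(U) = (4 + 3 + 5 + 3 + 6) / 5 = 21/5 = 4.2
  mean(V) = (4 + 6 + 6 + 4 + 9) / 5 = 29/5 = 5.8
  x̄ = (4.2, 5.8),  deviation x̄ - mu_0 = (4.2, 5.8) - (2, 3) = (2.2, 2.8).

Step 2 — sample covariance matrix, S[i,j] = (1/(n-1)) · Σ_k (x_{k,i} - mean_i) · (x_{k,j} - mean_j), divisor n-1 = 4:
  S[U,U] = ((-0.2)·(-0.2) + (-1.2)·(-1.2) + (0.8)·(0.8) + (-1.2)·(-1.2) + (1.8)·(1.8)) / 4 = 6.8/4 = 1.7
  S[U,V] = ((-0.2)·(-1.8) + (-1.2)·(0.2) + (0.8)·(0.2) + (-1.2)·(-1.8) + (1.8)·(3.2)) / 4 = 8.2/4 = 2.05
  S[V,V] = ((-1.8)·(-1.8) + (0.2)·(0.2) + (0.2)·(0.2) + (-1.8)·(-1.8) + (3.2)·(3.2)) / 4 = 16.8/4 = 4.2
  S = [[1.7, 2.05],
 [2.05, 4.2]].

Step 3 — invert S. det(S) = 1.7·4.2 - (2.05)² = 2.9375.
  S^{-1} = (1/det) · [[d, -b], [-b, a]] = [[1.4298, -0.6979],
 [-0.6979, 0.5787]].

Step 4 — quadratic form (x̄ - mu_0)^T · S^{-1} · (x̄ - mu_0):
  S^{-1} · (x̄ - mu_0) = (1.1915, 0.0851),
  (x̄ - mu_0)^T · [...] = (2.2)·(1.1915) + (2.8)·(0.0851) = 2.8596.

Step 5 — scale by n: T² = 5 · 2.8596 = 14.2979.

T² ≈ 14.2979


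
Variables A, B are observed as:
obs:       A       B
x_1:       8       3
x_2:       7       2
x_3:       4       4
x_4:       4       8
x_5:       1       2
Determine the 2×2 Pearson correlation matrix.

Step 1 — column means:
  mean(A) = (8 + 7 + 4 + 4 + 1) / 5 = 24/5 = 4.8
  mean(B) = (3 + 2 + 4 + 8 + 2) / 5 = 19/5 = 3.8

Step 2 — sample variances and covariances s[i,j] = (1/(n-1)) · Σ_k (x_{k,i} - mean_i) · (x_{k,j} - mean_j), with n-1 = 4:
  s[A,A] = ((3.2)·(3.2) + (2.2)·(2.2) + (-0.8)·(-0.8) + (-0.8)·(-0.8) + (-3.8)·(-3.8)) / 4 = 30.8/4 = 7.7
  s[A,B] = ((3.2)·(-0.8) + (2.2)·(-1.8) + (-0.8)·(0.2) + (-0.8)·(4.2) + (-3.8)·(-1.8)) / 4 = -3.2/4 = -0.8
  s[B,B] = ((-0.8)·(-0.8) + (-1.8)·(-1.8) + (0.2)·(0.2) + (4.2)·(4.2) + (-1.8)·(-1.8)) / 4 = 24.8/4 = 6.2
  Sample standard deviations s_i = √(s[i,i]):
  s(A) = √(7.7) = 2.7749
  s(B) = √(6.2) = 2.49

Step 3 — r_{ij} = s_{ij} / (s_i · s_j):
  r[A,A] = 1 (diagonal).
  r[A,B] = -0.8 / (2.7749 · 2.49) = -0.8 / 6.9094 = -0.1158
  r[B,B] = 1 (diagonal).

R is symmetric with unit diagonal. Assembling:

R = [[1, -0.1158],
 [-0.1158, 1]]


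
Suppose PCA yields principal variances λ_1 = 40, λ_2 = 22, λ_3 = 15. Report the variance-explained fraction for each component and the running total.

Step 1 — total variance = trace(Sigma) = Σ λ_i = 40 + 22 + 15 = 77.

Step 2 — fraction explained by component i = λ_i / Σ λ:
  PC1: 40/77 = 0.5195
  PC2: 22/77 = 0.2857
  PC3: 15/77 = 0.1948

Step 3 — cumulative fraction after k components = (λ_1 + ... + λ_k) / Σ λ:
  k = 1: 40/77 = 0.5195
  k = 2: (40 + 22)/77 = 62/77 = 0.8052
  k = 3: (40 + 22 + 15)/77 = 77/77 = 1

Summary (fraction, with percent):

explained: PC1 0.5195 (51.95%), PC2 0.2857 (28.57%), PC3 0.1948 (19.48%);  cumulative: 0.5195, 0.8052, 1


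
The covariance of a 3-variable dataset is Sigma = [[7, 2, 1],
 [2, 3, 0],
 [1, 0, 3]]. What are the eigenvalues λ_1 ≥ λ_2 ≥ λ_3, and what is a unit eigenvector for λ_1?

Step 1 — characteristic polynomial p(λ) = det(λI - Sigma) = λ³ - tr·λ² + c_1·λ - det, where tr = trace, c_1 = sum of the principal 2×2 minors, det = det(Sigma):
  tr = 7 + 3 + 3 = 13,
  c_1 = (7·3 - (2)²) + (7·3 - (1)²) + (3·3 - (0)²) = 17 + 20 + 9 = 46,
  det = 7·(3·3 - (0)²) - (2)·((2)·3 - (0)·(1)) + (1)·((2)·(0) - 3·(1)) = 7·(9) - (2)·(6) + (1)·(-3) = 48.
  So p(λ) = λ³ - 13λ² + 46λ - 48.
Step 2 — look for an integer root (rational root theorem: any rational root is an integer divisor of 48). Testing λ = 2:
  p(2) = 8 - 52 + 92 - 48 = 0  ✓
  Dividing out (λ - 2): p(λ) = (λ - 2)(λ² - 11λ + 24).
Step 3 — remaining eigenvalues from the quadratic λ² - 11λ + 24 = 0:
  Δ = 11² - 4·24 = 121 - 96 = 25,  λ = (11 ± √25)/2 = (11 ± 5)/2 = 8 or 3.
  Sorted: λ_1 = 8,  λ_2 = 3,  λ_3 = 2  (check: sum = 13 = tr ✓).

Step 4 — unit eigenvector for λ_1 = 8: v spans the null space of (Sigma - λ_1 I), whose rows are
  r_1 = (-1, 2, 1),  r_2 = (2, -5, 0),  r_3 = (1, 0, -5).
  v is orthogonal to every row, so take v ∝ r_1 × r_2 = ((2)·(0) - (1)·(-5), (1)·(2) - (-1)·(0), (-1)·(-5) - (2)·(2)) = (5, 2, 1).
  Let u = (5, 2, 1).
  ||u|| = √((5)² + (2)² + (1)²) = √(30) ≈ 5.4772,  v_1 = u/||u|| ≈ (0.9129, 0.3651, 0.1826) (||v_1|| = 1).

λ_1 = 8,  λ_2 = 3,  λ_3 = 2;  v_1 ≈ (0.9129, 0.3651, 0.1826)
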